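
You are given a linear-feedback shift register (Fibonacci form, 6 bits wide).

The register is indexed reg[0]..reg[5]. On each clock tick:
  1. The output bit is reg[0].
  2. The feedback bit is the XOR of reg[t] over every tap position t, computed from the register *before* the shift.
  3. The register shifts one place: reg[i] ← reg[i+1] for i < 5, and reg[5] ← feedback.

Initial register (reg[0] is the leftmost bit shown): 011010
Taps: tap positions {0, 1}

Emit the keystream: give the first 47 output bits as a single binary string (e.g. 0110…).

step | reg (before) | out | fb
   0 | 011010 | 0 | 1
   1 | 110101 | 1 | 0
   2 | 101010 | 1 | 1
   3 | 010101 | 0 | 1
   4 | 101011 | 1 | 1
   5 | 010111 | 0 | 1
   6 | 101111 | 1 | 1
   7 | 011111 | 0 | 1
   8 | 111111 | 1 | 0
   9 | 111110 | 1 | 0
  10 | 111100 | 1 | 0
  11 | 111000 | 1 | 0
  12 | 110000 | 1 | 0
  13 | 100000 | 1 | 1
  14 | 000001 | 0 | 0
  15 | 000010 | 0 | 0
  16 | 000100 | 0 | 0
  17 | 001000 | 0 | 0
  18 | 010000 | 0 | 1
  19 | 100001 | 1 | 1
  20 | 000011 | 0 | 0
  21 | 000110 | 0 | 0
  22 | 001100 | 0 | 0
  23 | 011000 | 0 | 1
  24 | 110001 | 1 | 0
  25 | 100010 | 1 | 1
  26 | 000101 | 0 | 0
  27 | 001010 | 0 | 0
  28 | 010100 | 0 | 1
  29 | 101001 | 1 | 1
  30 | 010011 | 0 | 1
  31 | 100111 | 1 | 1
  32 | 001111 | 0 | 0
  33 | 011110 | 0 | 1
  34 | 111101 | 1 | 0
  35 | 111010 | 1 | 0
  36 | 110100 | 1 | 0
  37 | 101000 | 1 | 1
  38 | 010001 | 0 | 1
  39 | 100011 | 1 | 1
  40 | 000111 | 0 | 0
  41 | 001110 | 0 | 0
  42 | 011100 | 0 | 1
  43 | 111001 | 1 | 0
  44 | 110010 | 1 | 0
  45 | 100100 | 1 | 1
  46 | 001001 | 0 | 0

01101010111111000001000011000101001111010001110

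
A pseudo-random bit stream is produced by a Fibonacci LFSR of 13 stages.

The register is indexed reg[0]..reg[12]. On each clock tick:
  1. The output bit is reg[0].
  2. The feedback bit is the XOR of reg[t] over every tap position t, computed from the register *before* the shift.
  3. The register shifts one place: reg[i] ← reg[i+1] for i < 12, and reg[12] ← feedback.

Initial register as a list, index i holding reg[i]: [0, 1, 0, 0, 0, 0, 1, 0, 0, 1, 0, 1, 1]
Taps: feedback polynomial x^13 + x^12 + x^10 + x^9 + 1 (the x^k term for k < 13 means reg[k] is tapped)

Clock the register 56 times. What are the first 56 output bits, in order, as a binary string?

01000010010110001111110011100110011101001011010001001111

k : reg_k → out_k, fb_k
0: 0100001001011 → 0, fb=0
1: 1000010010110 → 1, fb=0
2: 0000100101100 → 0, fb=0
3: 0001001011000 → 0, fb=1
4: 0010010110001 → 0, fb=1
5: 0100101100011 → 0, fb=1
6: 1001011000111 → 1, fb=1
7: 0010110001111 → 0, fb=1
8: 0101100011111 → 0, fb=1
9: 1011000111111 → 1, fb=0
10: 0110001111110 → 0, fb=0
11: 1100011111100 → 1, fb=1
12: 1000111111001 → 1, fb=1
13: 0001111110011 → 0, fb=1
14: 0011111100111 → 0, fb=0
15: 0111111001110 → 0, fb=0
16: 1111110011100 → 1, fb=1
17: 1111100111001 → 1, fb=1
18: 1111001110011 → 1, fb=0
19: 1110011100110 → 1, fb=0
20: 1100111001100 → 1, fb=1
21: 1001110011001 → 1, fb=1
22: 0011100110011 → 0, fb=1
23: 0111001100111 → 0, fb=0
24: 1110011001110 → 1, fb=1
25: 1100110011101 → 1, fb=0
26: 1001100111010 → 1, fb=0
27: 0011001110100 → 0, fb=1
28: 0110011101001 → 0, fb=0
29: 1100111010010 → 1, fb=1
30: 1001110100101 → 1, fb=1
31: 0011101001011 → 0, fb=0
32: 0111010010110 → 0, fb=1
33: 1110100101101 → 1, fb=0
34: 1101001011010 → 1, fb=0
35: 1010010110100 → 1, fb=0
36: 0100101101000 → 0, fb=1
37: 1001011010001 → 1, fb=0
38: 0010110100010 → 0, fb=0
39: 0101101000100 → 0, fb=1
40: 1011010001001 → 1, fb=1
41: 0110100010011 → 0, fb=1
42: 1101000100111 → 1, fb=1
43: 1010001001111 → 1, fb=0
44: 0100010011110 → 0, fb=0
45: 1000100111100 → 1, fb=1
46: 0001001111001 → 0, fb=0
47: 0010011110010 → 0, fb=0
48: 0100111100100 → 0, fb=1
49: 1001111001001 → 1, fb=1
50: 0011110010011 → 0, fb=1
51: 0111100100111 → 0, fb=0
52: 1111001001110 → 1, fb=1
53: 1110010011101 → 1, fb=0
54: 1100100111010 → 1, fb=0
55: 1001001110100 → 1, fb=0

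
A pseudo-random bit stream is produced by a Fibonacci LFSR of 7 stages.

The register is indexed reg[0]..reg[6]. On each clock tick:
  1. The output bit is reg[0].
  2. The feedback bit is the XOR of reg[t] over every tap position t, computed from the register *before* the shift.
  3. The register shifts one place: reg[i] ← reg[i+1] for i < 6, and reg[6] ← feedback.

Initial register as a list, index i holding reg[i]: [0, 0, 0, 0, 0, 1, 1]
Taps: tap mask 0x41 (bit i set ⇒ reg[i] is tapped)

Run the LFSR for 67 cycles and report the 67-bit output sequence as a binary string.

k : reg_k → out_k, fb_k
0: 0000011 → 0, fb=1
1: 0000111 → 0, fb=1
2: 0001111 → 0, fb=1
3: 0011111 → 0, fb=1
4: 0111111 → 0, fb=1
5: 1111111 → 1, fb=0
6: 1111110 → 1, fb=1
7: 1111101 → 1, fb=0
8: 1111010 → 1, fb=1
9: 1110101 → 1, fb=0
10: 1101010 → 1, fb=1
11: 1010101 → 1, fb=0
12: 0101010 → 0, fb=0
13: 1010100 → 1, fb=1
14: 0101001 → 0, fb=1
15: 1010011 → 1, fb=0
16: 0100110 → 0, fb=0
17: 1001100 → 1, fb=1
18: 0011001 → 0, fb=1
19: 0110011 → 0, fb=1
20: 1100111 → 1, fb=0
21: 1001110 → 1, fb=1
22: 0011101 → 0, fb=1
23: 0111011 → 0, fb=1
24: 1110111 → 1, fb=0
25: 1101110 → 1, fb=1
26: 1011101 → 1, fb=0
27: 0111010 → 0, fb=0
28: 1110100 → 1, fb=1
29: 1101001 → 1, fb=0
30: 1010010 → 1, fb=1
31: 0100101 → 0, fb=1
32: 1001011 → 1, fb=0
33: 0010110 → 0, fb=0
34: 0101100 → 0, fb=0
35: 1011000 → 1, fb=1
36: 0110001 → 0, fb=1
37: 1100011 → 1, fb=0
38: 1000110 → 1, fb=1
39: 0001101 → 0, fb=1
40: 0011011 → 0, fb=1
41: 0110111 → 0, fb=1
42: 1101111 → 1, fb=0
43: 1011110 → 1, fb=1
44: 0111101 → 0, fb=1
45: 1111011 → 1, fb=0
46: 1110110 → 1, fb=1
47: 1101101 → 1, fb=0
48: 1011010 → 1, fb=1
49: 0110101 → 0, fb=1
50: 1101011 → 1, fb=0
51: 1010110 → 1, fb=1
52: 0101101 → 0, fb=1
53: 1011011 → 1, fb=0
54: 0110110 → 0, fb=0
55: 1101100 → 1, fb=1
56: 1011001 → 1, fb=0
57: 0110010 → 0, fb=0
58: 1100100 → 1, fb=1
59: 1001001 → 1, fb=0
60: 0010010 → 0, fb=0
61: 0100100 → 0, fb=0
62: 1001000 → 1, fb=1
63: 0010001 → 0, fb=1
64: 0100011 → 0, fb=1
65: 1000111 → 1, fb=0
66: 0001110 → 0, fb=0

0000011111110101010011001110111010010110001101111011010110110010010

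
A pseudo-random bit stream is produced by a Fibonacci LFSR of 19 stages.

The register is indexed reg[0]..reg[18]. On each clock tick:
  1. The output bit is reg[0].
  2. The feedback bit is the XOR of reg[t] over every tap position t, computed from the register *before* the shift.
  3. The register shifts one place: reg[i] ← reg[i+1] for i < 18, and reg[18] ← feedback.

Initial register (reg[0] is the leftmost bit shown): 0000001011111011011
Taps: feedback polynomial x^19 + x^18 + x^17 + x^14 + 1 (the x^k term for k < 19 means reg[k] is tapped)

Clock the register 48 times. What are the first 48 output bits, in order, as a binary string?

000000101111101101111001011100001000111100011110

k : reg_k → out_k, fb_k
0: 0000001011111011011 → 0, fb=1
1: 0000010111110110111 → 0, fb=1
2: 0000101111101101111 → 0, fb=0
3: 0001011111011011110 → 0, fb=0
4: 0010111110110111100 → 0, fb=1
5: 0101111101101111001 → 0, fb=0
6: 1011111011011110010 → 1, fb=1
7: 0111110110111100101 → 0, fb=1
8: 1111101101111001011 → 1, fb=1
9: 1111011011110010111 → 1, fb=0
10: 1110110111100101110 → 1, fb=0
11: 1101101111001011100 → 1, fb=0
12: 1011011110010111000 → 1, fb=0
13: 0110111100101110000 → 0, fb=1
14: 1101111001011100001 → 1, fb=0
15: 1011110010111000010 → 1, fb=0
16: 0111100101110000100 → 0, fb=0
17: 1111001011100001000 → 1, fb=1
18: 1110010111000010001 → 1, fb=1
19: 1100101110000100011 → 1, fb=1
20: 1001011100001000111 → 1, fb=1
21: 0010111000010001111 → 0, fb=0
22: 0101110000100011110 → 0, fb=0
23: 1011100001000111100 → 1, fb=0
24: 0111000010001111000 → 0, fb=1
25: 1110000100011110001 → 1, fb=1
26: 1100001000111100011 → 1, fb=1
27: 1000010001111000111 → 1, fb=1
28: 0000100011110001111 → 0, fb=0
29: 0001000111100011110 → 0, fb=0
30: 0010001111000111100 → 0, fb=1
31: 0100011110001111001 → 0, fb=0
32: 1000111100011110010 → 1, fb=1
33: 0001111000111100101 → 0, fb=1
34: 0011110001111001011 → 0, fb=0
35: 0111100011110010110 → 0, fb=0
36: 1111000111100101100 → 1, fb=1
37: 1110001111001011001 → 1, fb=1
38: 1100011110010110011 → 1, fb=0
39: 1000111100101100110 → 1, fb=0
40: 0001111001011001100 → 0, fb=0
41: 0011110010110011000 → 0, fb=1
42: 0111100101100110001 → 0, fb=0
43: 1111001011001100010 → 1, fb=0
44: 1110010110011000100 → 1, fb=1
45: 1100101100110001001 → 1, fb=0
46: 1001011001100010010 → 1, fb=1
47: 0010110011000100101 → 0, fb=1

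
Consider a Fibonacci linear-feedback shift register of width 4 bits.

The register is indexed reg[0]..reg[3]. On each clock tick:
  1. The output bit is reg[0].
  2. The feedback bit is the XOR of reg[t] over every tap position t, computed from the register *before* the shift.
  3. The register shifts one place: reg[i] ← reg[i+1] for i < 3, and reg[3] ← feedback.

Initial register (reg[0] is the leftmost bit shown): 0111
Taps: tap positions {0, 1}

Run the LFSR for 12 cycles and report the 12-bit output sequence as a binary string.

tick  register→output (feedback)
  0  0111→0 (1)
  1  1111→1 (0)
  2  1110→1 (0)
  3  1100→1 (0)
  4  1000→1 (1)
  5  0001→0 (0)
  6  0010→0 (0)
  7  0100→0 (1)
  8  1001→1 (1)
  9  0011→0 (0)
 10  0110→0 (1)
 11  1101→1 (0)

011110001001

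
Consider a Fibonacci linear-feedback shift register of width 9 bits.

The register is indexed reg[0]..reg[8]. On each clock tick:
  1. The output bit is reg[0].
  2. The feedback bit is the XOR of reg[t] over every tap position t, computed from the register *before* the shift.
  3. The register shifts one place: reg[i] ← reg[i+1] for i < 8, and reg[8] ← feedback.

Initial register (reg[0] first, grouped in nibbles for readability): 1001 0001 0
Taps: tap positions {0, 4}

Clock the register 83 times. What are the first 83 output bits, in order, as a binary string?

k : reg_k → out_k, fb_k
0: 100100010 → 1, fb=1
1: 001000101 → 0, fb=0
2: 010001010 → 0, fb=0
3: 100010100 → 1, fb=0
4: 000101000 → 0, fb=0
5: 001010000 → 0, fb=1
6: 010100001 → 0, fb=0
7: 101000010 → 1, fb=1
8: 010000101 → 0, fb=0
9: 100001010 → 1, fb=1
10: 000010101 → 0, fb=1
11: 000101011 → 0, fb=0
12: 001010110 → 0, fb=1
13: 010101101 → 0, fb=0
14: 101011010 → 1, fb=0
15: 010110100 → 0, fb=1
16: 101101001 → 1, fb=1
17: 011010011 → 0, fb=1
18: 110100111 → 1, fb=1
19: 101001111 → 1, fb=1
20: 010011111 → 0, fb=1
21: 100111111 → 1, fb=0
22: 001111110 → 0, fb=1
23: 011111101 → 0, fb=1
24: 111111011 → 1, fb=0
25: 111110110 → 1, fb=0
26: 111101100 → 1, fb=1
27: 111011001 → 1, fb=0
28: 110110010 → 1, fb=0
29: 101100100 → 1, fb=1
30: 011001001 → 0, fb=0
31: 110010010 → 1, fb=0
32: 100100100 → 1, fb=1
33: 001001001 → 0, fb=0
34: 010010010 → 0, fb=1
35: 100100101 → 1, fb=1
36: 001001011 → 0, fb=0
37: 010010110 → 0, fb=1
38: 100101101 → 1, fb=1
39: 001011011 → 0, fb=1
40: 010110111 → 0, fb=1
41: 101101111 → 1, fb=1
42: 011011111 → 0, fb=1
43: 110111111 → 1, fb=0
44: 101111110 → 1, fb=0
45: 011111100 → 0, fb=1
46: 111111001 → 1, fb=0
47: 111110010 → 1, fb=0
48: 111100100 → 1, fb=1
49: 111001001 → 1, fb=1
50: 110010011 → 1, fb=0
51: 100100110 → 1, fb=1
52: 001001101 → 0, fb=0
53: 010011010 → 0, fb=1
54: 100110101 → 1, fb=0
55: 001101010 → 0, fb=0
56: 011010100 → 0, fb=1
57: 110101001 → 1, fb=1
58: 101010011 → 1, fb=0
59: 010100110 → 0, fb=0
60: 101001100 → 1, fb=1
61: 010011001 → 0, fb=1
62: 100110011 → 1, fb=0
63: 001100110 → 0, fb=0
64: 011001100 → 0, fb=0
65: 110011000 → 1, fb=0
66: 100110000 → 1, fb=0
67: 001100000 → 0, fb=0
68: 011000000 → 0, fb=0
69: 110000000 → 1, fb=1
70: 100000001 → 1, fb=1
71: 000000011 → 0, fb=0
72: 000000110 → 0, fb=0
73: 000001100 → 0, fb=0
74: 000011000 → 0, fb=1
75: 000110001 → 0, fb=1
76: 001100011 → 0, fb=0
77: 011000110 → 0, fb=0
78: 110001100 → 1, fb=1
79: 100011001 → 1, fb=0
80: 000110010 → 0, fb=1
81: 001100101 → 0, fb=0
82: 011001010 → 0, fb=0

10010001010000101011010011111101100100100101101111110010011010100110011000000011000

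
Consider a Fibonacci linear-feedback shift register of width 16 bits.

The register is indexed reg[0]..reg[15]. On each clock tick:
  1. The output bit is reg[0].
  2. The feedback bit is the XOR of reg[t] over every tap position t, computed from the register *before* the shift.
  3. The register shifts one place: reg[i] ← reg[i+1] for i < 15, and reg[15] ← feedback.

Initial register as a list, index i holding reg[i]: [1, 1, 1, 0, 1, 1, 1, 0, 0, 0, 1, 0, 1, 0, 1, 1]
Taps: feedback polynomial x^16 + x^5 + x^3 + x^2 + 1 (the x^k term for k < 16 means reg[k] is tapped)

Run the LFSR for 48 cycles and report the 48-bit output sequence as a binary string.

111011100010101111100010101001110010100111100111

k : reg_k → out_k, fb_k
0: 1110111000101011 → 1, fb=1
1: 1101110001010111 → 1, fb=1
2: 1011100010101111 → 1, fb=1
3: 0111000101011111 → 0, fb=0
4: 1110001010111110 → 1, fb=0
5: 1100010101111100 → 1, fb=0
6: 1000101011111000 → 1, fb=1
7: 0001010111110001 → 0, fb=0
8: 0010101111100010 → 0, fb=1
9: 0101011111000101 → 0, fb=0
10: 1010111110001010 → 1, fb=1
11: 0101111100010101 → 0, fb=0
12: 1011111000101010 → 1, fb=0
13: 0111110001010100 → 0, fb=1
14: 1111100010101001 → 1, fb=1
15: 1111000101010011 → 1, fb=1
16: 1110001010100111 → 1, fb=0
17: 1100010101001110 → 1, fb=0
18: 1000101010011100 → 1, fb=1
19: 0001010100111001 → 0, fb=0
20: 0010101001110010 → 0, fb=1
21: 0101010011100101 → 0, fb=0
22: 1010100111001010 → 1, fb=0
23: 0101001110010100 → 0, fb=1
24: 1010011100101001 → 1, fb=1
25: 0100111001010011 → 0, fb=1
26: 1001110010100111 → 1, fb=1
27: 0011100101001111 → 0, fb=0
28: 0111001010011110 → 0, fb=0
29: 1110010100111100 → 1, fb=1
30: 1100101001111001 → 1, fb=1
31: 1001010011110011 → 1, fb=1
32: 0010100111100111 → 0, fb=1
33: 0101001111001111 → 0, fb=1
34: 1010011110011111 → 1, fb=1
35: 0100111100111111 → 0, fb=1
36: 1001111001111111 → 1, fb=1
37: 0011110011111111 → 0, fb=1
38: 0111100111111111 → 0, fb=0
39: 1111001111111110 → 1, fb=1
40: 1110011111111101 → 1, fb=1
41: 1100111111111011 → 1, fb=0
42: 1001111111110110 → 1, fb=1
43: 0011111111101101 → 0, fb=1
44: 0111111111011011 → 0, fb=1
45: 1111111110110111 → 1, fb=0
46: 1111111101101110 → 1, fb=0
47: 1111111011011100 → 1, fb=0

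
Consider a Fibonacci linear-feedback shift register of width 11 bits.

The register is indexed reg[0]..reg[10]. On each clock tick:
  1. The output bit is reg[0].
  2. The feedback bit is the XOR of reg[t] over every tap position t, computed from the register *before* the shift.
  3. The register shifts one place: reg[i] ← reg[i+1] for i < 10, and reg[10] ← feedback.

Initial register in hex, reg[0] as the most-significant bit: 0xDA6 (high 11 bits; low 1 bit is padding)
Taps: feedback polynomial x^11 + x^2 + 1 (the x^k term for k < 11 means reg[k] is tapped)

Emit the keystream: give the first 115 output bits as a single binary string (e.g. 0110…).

k : reg_k → out_k, fb_k
0: 11011010011 → 1, fb=1
1: 10110100111 → 1, fb=0
2: 01101001110 → 0, fb=1
3: 11010011101 → 1, fb=1
4: 10100111011 → 1, fb=0
5: 01001110110 → 0, fb=0
6: 10011101100 → 1, fb=1
7: 00111011001 → 0, fb=1
8: 01110110011 → 0, fb=1
9: 11101100111 → 1, fb=0
10: 11011001110 → 1, fb=1
11: 10110011101 → 1, fb=0
12: 01100111010 → 0, fb=1
13: 11001110101 → 1, fb=1
14: 10011101011 → 1, fb=1
15: 00111010111 → 0, fb=1
16: 01110101111 → 0, fb=1
17: 11101011111 → 1, fb=0
18: 11010111110 → 1, fb=1
19: 10101111101 → 1, fb=0
20: 01011111010 → 0, fb=0
21: 10111110100 → 1, fb=0
22: 01111101000 → 0, fb=1
23: 11111010001 → 1, fb=0
24: 11110100010 → 1, fb=0
25: 11101000100 → 1, fb=0
26: 11010001000 → 1, fb=1
27: 10100010001 → 1, fb=0
28: 01000100010 → 0, fb=0
29: 10001000100 → 1, fb=1
30: 00010001001 → 0, fb=0
31: 00100010010 → 0, fb=1
32: 01000100101 → 0, fb=0
33: 10001001010 → 1, fb=1
34: 00010010101 → 0, fb=0
35: 00100101010 → 0, fb=1
36: 01001010101 → 0, fb=0
37: 10010101010 → 1, fb=1
38: 00101010101 → 0, fb=1
39: 01010101011 → 0, fb=0
40: 10101010110 → 1, fb=0
41: 01010101100 → 0, fb=0
42: 10101011000 → 1, fb=0
43: 01010110000 → 0, fb=0
44: 10101100000 → 1, fb=0
45: 01011000000 → 0, fb=0
46: 10110000000 → 1, fb=0
47: 01100000000 → 0, fb=1
48: 11000000001 → 1, fb=1
49: 10000000011 → 1, fb=1
50: 00000000111 → 0, fb=0
51: 00000001110 → 0, fb=0
52: 00000011100 → 0, fb=0
53: 00000111000 → 0, fb=0
54: 00001110000 → 0, fb=0
55: 00011100000 → 0, fb=0
56: 00111000000 → 0, fb=1
57: 01110000001 → 0, fb=1
58: 11100000011 → 1, fb=0
59: 11000000110 → 1, fb=1
60: 10000001101 → 1, fb=1
61: 00000011011 → 0, fb=0
62: 00000110110 → 0, fb=0
63: 00001101100 → 0, fb=0
64: 00011011000 → 0, fb=0
65: 00110110000 → 0, fb=1
66: 01101100001 → 0, fb=1
67: 11011000011 → 1, fb=1
68: 10110000111 → 1, fb=0
69: 01100001110 → 0, fb=1
70: 11000011101 → 1, fb=1
71: 10000111011 → 1, fb=1
72: 00001110111 → 0, fb=0
73: 00011101110 → 0, fb=0
74: 00111011100 → 0, fb=1
75: 01110111001 → 0, fb=1
76: 11101110011 → 1, fb=0
77: 11011100110 → 1, fb=1
78: 10111001101 → 1, fb=0
79: 01110011010 → 0, fb=1
80: 11100110101 → 1, fb=0
81: 11001101010 → 1, fb=1
82: 10011010101 → 1, fb=1
83: 00110101011 → 0, fb=1
84: 01101010111 → 0, fb=1
85: 11010101111 → 1, fb=1
86: 10101011111 → 1, fb=0
87: 01010111110 → 0, fb=0
88: 10101111100 → 1, fb=0
89: 01011111000 → 0, fb=0
90: 10111110000 → 1, fb=0
91: 01111100000 → 0, fb=1
92: 11111000001 → 1, fb=0
93: 11110000010 → 1, fb=0
94: 11100000100 → 1, fb=0
95: 11000001000 → 1, fb=1
96: 10000010001 → 1, fb=1
97: 00000100011 → 0, fb=0
98: 00001000110 → 0, fb=0
99: 00010001100 → 0, fb=0
100: 00100011000 → 0, fb=1
101: 01000110001 → 0, fb=0
102: 10001100010 → 1, fb=1
103: 00011000101 → 0, fb=0
104: 00110001010 → 0, fb=1
105: 01100010101 → 0, fb=1
106: 11000101011 → 1, fb=1
107: 10001010111 → 1, fb=1
108: 00010101111 → 0, fb=0
109: 00101011110 → 0, fb=1
110: 01010111101 → 0, fb=0
111: 10101111010 → 1, fb=0
112: 01011110100 → 0, fb=0
113: 10111101000 → 1, fb=0
114: 01111010000 → 0, fb=1

1101101001110110011101011111010001000100101010101100000000111000000110110000111011100110101011111000001000110001010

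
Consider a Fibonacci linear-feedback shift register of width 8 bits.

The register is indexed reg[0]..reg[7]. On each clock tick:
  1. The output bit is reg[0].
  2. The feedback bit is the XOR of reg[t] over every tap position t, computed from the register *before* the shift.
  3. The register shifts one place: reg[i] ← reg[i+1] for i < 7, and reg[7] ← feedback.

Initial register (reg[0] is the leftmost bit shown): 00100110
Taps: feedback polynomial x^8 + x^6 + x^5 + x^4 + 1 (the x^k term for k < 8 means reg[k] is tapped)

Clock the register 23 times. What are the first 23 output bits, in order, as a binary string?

k : reg_k → out_k, fb_k
0: 00100110 → 0, fb=0
1: 01001100 → 0, fb=0
2: 10011000 → 1, fb=0
3: 00110000 → 0, fb=0
4: 01100000 → 0, fb=0
5: 11000000 → 1, fb=1
6: 10000001 → 1, fb=1
7: 00000011 → 0, fb=1
8: 00000111 → 0, fb=0
9: 00001110 → 0, fb=1
10: 00011101 → 0, fb=0
11: 00111010 → 0, fb=0
12: 01110100 → 0, fb=1
13: 11101001 → 1, fb=0
14: 11010010 → 1, fb=0
15: 10100100 → 1, fb=0
16: 01001000 → 0, fb=1
17: 10010001 → 1, fb=1
18: 00100011 → 0, fb=1
19: 01000111 → 0, fb=0
20: 10001110 → 1, fb=0
21: 00011100 → 0, fb=0
22: 00111000 → 0, fb=1

00100110000001110100100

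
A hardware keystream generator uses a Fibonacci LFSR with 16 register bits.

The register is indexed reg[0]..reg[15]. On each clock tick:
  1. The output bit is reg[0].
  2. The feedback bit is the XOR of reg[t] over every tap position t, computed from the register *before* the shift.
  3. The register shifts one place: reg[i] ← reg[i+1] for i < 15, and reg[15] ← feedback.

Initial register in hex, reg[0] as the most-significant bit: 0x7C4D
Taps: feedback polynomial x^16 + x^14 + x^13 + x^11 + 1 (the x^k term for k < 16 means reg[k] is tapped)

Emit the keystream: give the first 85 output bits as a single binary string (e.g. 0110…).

0111110001001101110111101101010011010111010100000100111100001011100000111000011011011

step | reg (before) | out | fb
   0 | 0111110001001101 | 0 | 1
   1 | 1111100010011011 | 1 | 1
   2 | 1111000100110111 | 1 | 0
   3 | 1110001001101110 | 1 | 1
   4 | 1100010011011101 | 1 | 1
   5 | 1000100110111011 | 1 | 1
   6 | 0001001101110111 | 0 | 1
   7 | 0010011011101111 | 0 | 0
   8 | 0100110111011110 | 0 | 1
   9 | 1001101110111101 | 1 | 1
  10 | 0011011101111011 | 0 | 0
  11 | 0110111011110110 | 0 | 1
  12 | 1101110111101101 | 1 | 0
  13 | 1011101111011010 | 1 | 1
  14 | 0111011110110101 | 0 | 0
  15 | 1110111101101010 | 1 | 0
  16 | 1101111011010100 | 1 | 1
  17 | 1011110110101001 | 1 | 1
  18 | 0111101101010011 | 0 | 0
  19 | 1111011010100110 | 1 | 1
  20 | 1110110101001101 | 1 | 0
  21 | 1101101010011010 | 1 | 1
  22 | 1011010100110101 | 1 | 1
  23 | 0110101001101011 | 0 | 1
  24 | 1101010011010111 | 1 | 0
  25 | 1010100110101110 | 1 | 1
  26 | 0101001101011101 | 0 | 0
  27 | 1010011010111010 | 1 | 1
  28 | 0100110101110101 | 0 | 0
  29 | 1001101011101010 | 1 | 0
  30 | 0011010111010100 | 0 | 0
  31 | 0110101110101000 | 0 | 0
  32 | 1101011101010000 | 1 | 0
  33 | 1010111010100000 | 1 | 1
  34 | 0101110101000001 | 0 | 0
  35 | 1011101010000010 | 1 | 0
  36 | 0111010100000100 | 0 | 1
  37 | 1110101000001001 | 1 | 1
  38 | 1101010000010011 | 1 | 1
  39 | 1010100000100111 | 1 | 1
  40 | 0101000001001111 | 0 | 0
  41 | 1010000010011110 | 1 | 0
  42 | 0100000100111100 | 0 | 0
  43 | 1000001001111000 | 1 | 0
  44 | 0000010011110000 | 0 | 1
  45 | 0000100111100001 | 0 | 0
  46 | 0001001111000010 | 0 | 1
  47 | 0010011110000101 | 0 | 1
  48 | 0100111100001011 | 0 | 1
  49 | 1001111000010111 | 1 | 0
  50 | 0011110000101110 | 0 | 0
  51 | 0111100001011100 | 0 | 0
  52 | 1111000010111000 | 1 | 0
  53 | 1110000101110000 | 1 | 0
  54 | 1100001011100000 | 1 | 1
  55 | 1000010111000001 | 1 | 1
  56 | 0000101110000011 | 0 | 1
  57 | 0001011100000111 | 0 | 0
  58 | 0010111000001110 | 0 | 0
  59 | 0101110000011100 | 0 | 0
  60 | 1011100000111000 | 1 | 0
  61 | 0111000001110000 | 0 | 1
  62 | 1110000011100001 | 1 | 1
  63 | 1100000111000011 | 1 | 0
  64 | 1000001110000110 | 1 | 1
  65 | 0000011100001101 | 0 | 1
  66 | 0000111000011011 | 0 | 0
  67 | 0001110000110110 | 0 | 1
  68 | 0011100001101101 | 0 | 1
  69 | 0111000011011011 | 0 | 0
  70 | 1110000110110110 | 1 | 0
  71 | 1100001101101100 | 1 | 0
  72 | 1000011011011000 | 1 | 0
  73 | 0000110110110000 | 0 | 1
  74 | 0001101101100001 | 0 | 0
  75 | 0011011011000010 | 0 | 1
  76 | 0110110110000101 | 0 | 1
  77 | 1101101100001011 | 1 | 0
  78 | 1011011000010110 | 1 | 0
  79 | 0110110000101100 | 0 | 1
  80 | 1101100001011001 | 1 | 0
  81 | 1011000010110010 | 1 | 1
  82 | 0110000101100101 | 0 | 1
  83 | 1100001011001011 | 1 | 0
  84 | 1000010110010110 | 1 | 0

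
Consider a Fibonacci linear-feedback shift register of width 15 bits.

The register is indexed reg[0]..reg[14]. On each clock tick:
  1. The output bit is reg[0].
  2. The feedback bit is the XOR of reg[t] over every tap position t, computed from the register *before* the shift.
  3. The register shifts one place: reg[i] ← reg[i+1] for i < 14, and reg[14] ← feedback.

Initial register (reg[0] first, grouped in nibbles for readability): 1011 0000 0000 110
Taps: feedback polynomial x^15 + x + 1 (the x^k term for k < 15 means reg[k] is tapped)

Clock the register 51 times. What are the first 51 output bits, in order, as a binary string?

k : reg_k → out_k, fb_k
0: 101100000000110 → 1, fb=1
1: 011000000001101 → 0, fb=1
2: 110000000011011 → 1, fb=0
3: 100000000110110 → 1, fb=1
4: 000000001101101 → 0, fb=0
5: 000000011011010 → 0, fb=0
6: 000000110110100 → 0, fb=0
7: 000001101101000 → 0, fb=0
8: 000011011010000 → 0, fb=0
9: 000110110100000 → 0, fb=0
10: 001101101000000 → 0, fb=0
11: 011011010000000 → 0, fb=1
12: 110110100000001 → 1, fb=0
13: 101101000000010 → 1, fb=1
14: 011010000000101 → 0, fb=1
15: 110100000001011 → 1, fb=0
16: 101000000010110 → 1, fb=1
17: 010000000101101 → 0, fb=1
18: 100000001011011 → 1, fb=1
19: 000000010110111 → 0, fb=0
20: 000000101101110 → 0, fb=0
21: 000001011011100 → 0, fb=0
22: 000010110111000 → 0, fb=0
23: 000101101110000 → 0, fb=0
24: 001011011100000 → 0, fb=0
25: 010110111000000 → 0, fb=1
26: 101101110000001 → 1, fb=1
27: 011011100000011 → 0, fb=1
28: 110111000000111 → 1, fb=0
29: 101110000001110 → 1, fb=1
30: 011100000011101 → 0, fb=1
31: 111000000111011 → 1, fb=0
32: 110000001110110 → 1, fb=0
33: 100000011101100 → 1, fb=1
34: 000000111011001 → 0, fb=0
35: 000001110110010 → 0, fb=0
36: 000011101100100 → 0, fb=0
37: 000111011001000 → 0, fb=0
38: 001110110010000 → 0, fb=0
39: 011101100100000 → 0, fb=1
40: 111011001000001 → 1, fb=0
41: 110110010000010 → 1, fb=0
42: 101100100000100 → 1, fb=1
43: 011001000001001 → 0, fb=1
44: 110010000010011 → 1, fb=0
45: 100100000100110 → 1, fb=1
46: 001000001001101 → 0, fb=0
47: 010000010011010 → 0, fb=1
48: 100000100110101 → 1, fb=1
49: 000001001101011 → 0, fb=0
50: 000010011010110 → 0, fb=0

101100000000110110100000001011011100000011101100100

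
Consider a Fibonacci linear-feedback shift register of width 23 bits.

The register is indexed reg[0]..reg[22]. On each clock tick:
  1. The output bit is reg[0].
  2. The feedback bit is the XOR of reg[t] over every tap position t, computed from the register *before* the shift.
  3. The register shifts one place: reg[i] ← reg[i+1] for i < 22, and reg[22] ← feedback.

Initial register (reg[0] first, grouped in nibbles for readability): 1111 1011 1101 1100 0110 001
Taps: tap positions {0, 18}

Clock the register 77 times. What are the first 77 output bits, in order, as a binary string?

11111011110111000110001011100000101111010010110010100100010110001001110110100

step | reg (before) | out | fb
   0 | 11111011110111000110001 | 1 | 0
   1 | 11110111101110001100010 | 1 | 1
   2 | 11101111011100011000101 | 1 | 1
   3 | 11011110111000110001011 | 1 | 1
   4 | 10111101110001100010111 | 1 | 0
   5 | 01111011100011000101110 | 0 | 0
   6 | 11110111000110001011100 | 1 | 0
   7 | 11101110001100010111000 | 1 | 0
   8 | 11011100011000101110000 | 1 | 0
   9 | 10111000110001011100000 | 1 | 1
  10 | 01110001100010111000001 | 0 | 0
  11 | 11100011000101110000010 | 1 | 1
  12 | 11000110001011100000101 | 1 | 1
  13 | 10001100010111000001011 | 1 | 1
  14 | 00011000101110000010111 | 0 | 1
  15 | 00110001011100000101111 | 0 | 0
  16 | 01100010111000001011110 | 0 | 1
  17 | 11000101110000010111101 | 1 | 0
  18 | 10001011100000101111010 | 1 | 0
  19 | 00010111000001011110100 | 0 | 1
  20 | 00101110000010111101001 | 0 | 0
  21 | 01011100000101111010010 | 0 | 1
  22 | 10111000001011110100101 | 1 | 1
  23 | 01110000010111101001011 | 0 | 0
  24 | 11100000101111010010110 | 1 | 0
  25 | 11000001011110100101100 | 1 | 1
  26 | 10000010111101001011001 | 1 | 0
  27 | 00000101111010010110010 | 0 | 1
  28 | 00001011110100101100101 | 0 | 0
  29 | 00010111101001011001010 | 0 | 0
  30 | 00101111010010110010100 | 0 | 1
  31 | 01011110100101100101001 | 0 | 0
  32 | 10111101001011001010010 | 1 | 0
  33 | 01111010010110010100100 | 0 | 0
  34 | 11110100101100101001000 | 1 | 1
  35 | 11101001011001010010001 | 1 | 0
  36 | 11010010110010100100010 | 1 | 1
  37 | 10100101100101001000101 | 1 | 1
  38 | 01001011001010010001011 | 0 | 0
  39 | 10010110010100100010110 | 1 | 0
  40 | 00101100101001000101100 | 0 | 0
  41 | 01011001010010001011000 | 0 | 1
  42 | 10110010100100010110001 | 1 | 0
  43 | 01100101001000101100010 | 0 | 0
  44 | 11001010010001011000100 | 1 | 1
  45 | 10010100100010110001001 | 1 | 1
  46 | 00101001000101100010011 | 0 | 1
  47 | 01010010001011000100111 | 0 | 0
  48 | 10100100010110001001110 | 1 | 1
  49 | 01001000101100010011101 | 0 | 1
  50 | 10010001011000100111011 | 1 | 0
  51 | 00100010110001001110110 | 0 | 1
  52 | 01000101100010011101101 | 0 | 0
  53 | 10001011000100111011010 | 1 | 0
  54 | 00010110001001110110100 | 0 | 1
  55 | 00101100010011101101001 | 0 | 0
  56 | 01011000100111011010010 | 0 | 1
  57 | 10110001001110110100101 | 1 | 1
  58 | 01100010011101101001011 | 0 | 0
  59 | 11000100111011010010110 | 1 | 0
  60 | 10001001110110100101100 | 1 | 1
  61 | 00010011101101001011001 | 0 | 1
  62 | 00100111011010010110011 | 0 | 1
  63 | 01001110110100101100111 | 0 | 0
  64 | 10011101101001011001110 | 1 | 1
  65 | 00111011010010110011101 | 0 | 1
  66 | 01110110100101100111011 | 0 | 1
  67 | 11101101001011001110111 | 1 | 0
  68 | 11011010010110011101110 | 1 | 1
  69 | 10110100101100111011101 | 1 | 0
  70 | 01101001011001110111010 | 0 | 1
  71 | 11010010110011101110101 | 1 | 0
  72 | 10100101100111011101010 | 1 | 1
  73 | 01001011001110111010101 | 0 | 1
  74 | 10010110011101110101011 | 1 | 1
  75 | 00101100111011101010111 | 0 | 1
  76 | 01011001110111010101111 | 0 | 0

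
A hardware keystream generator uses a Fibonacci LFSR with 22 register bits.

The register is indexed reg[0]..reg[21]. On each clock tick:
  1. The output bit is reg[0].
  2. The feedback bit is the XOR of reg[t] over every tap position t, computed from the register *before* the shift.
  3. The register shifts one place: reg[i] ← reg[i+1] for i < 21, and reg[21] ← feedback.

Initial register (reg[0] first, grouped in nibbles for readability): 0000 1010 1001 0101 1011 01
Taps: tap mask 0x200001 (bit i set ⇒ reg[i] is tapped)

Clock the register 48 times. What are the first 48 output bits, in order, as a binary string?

000010101001010110110111110011000110010010010101

step | reg (before) | out | fb
   0 | 0000101010010101101101 | 0 | 1
   1 | 0001010100101011011011 | 0 | 1
   2 | 0010101001010110110111 | 0 | 1
   3 | 0101010010101101101111 | 0 | 1
   4 | 1010100101011011011111 | 1 | 0
   5 | 0101001010110110111110 | 0 | 0
   6 | 1010010101101101111100 | 1 | 1
   7 | 0100101011011011111001 | 0 | 1
   8 | 1001010110110111110011 | 1 | 0
   9 | 0010101101101111100110 | 0 | 0
  10 | 0101011011011111001100 | 0 | 0
  11 | 1010110110111110011000 | 1 | 1
  12 | 0101101101111100110001 | 0 | 1
  13 | 1011011011111001100011 | 1 | 0
  14 | 0110110111110011000110 | 0 | 0
  15 | 1101101111100110001100 | 1 | 1
  16 | 1011011111001100011001 | 1 | 0
  17 | 0110111110011000110010 | 0 | 0
  18 | 1101111100110001100100 | 1 | 1
  19 | 1011111001100011001001 | 1 | 0
  20 | 0111110011000110010010 | 0 | 0
  21 | 1111100110001100100100 | 1 | 1
  22 | 1111001100011001001001 | 1 | 0
  23 | 1110011000110010010010 | 1 | 1
  24 | 1100110001100100100101 | 1 | 0
  25 | 1001100011001001001010 | 1 | 1
  26 | 0011000110010010010101 | 0 | 1
  27 | 0110001100100100101011 | 0 | 1
  28 | 1100011001001001010111 | 1 | 0
  29 | 1000110010010010101110 | 1 | 1
  30 | 0001100100100101011101 | 0 | 1
  31 | 0011001001001010111011 | 0 | 1
  32 | 0110010010010101110111 | 0 | 1
  33 | 1100100100101011101111 | 1 | 0
  34 | 1001001001010111011110 | 1 | 1
  35 | 0010010010101110111101 | 0 | 1
  36 | 0100100101011101111011 | 0 | 1
  37 | 1001001010111011110111 | 1 | 0
  38 | 0010010101110111101110 | 0 | 0
  39 | 0100101011101111011100 | 0 | 0
  40 | 1001010111011110111000 | 1 | 1
  41 | 0010101110111101110001 | 0 | 1
  42 | 0101011101111011100011 | 0 | 1
  43 | 1010111011110111000111 | 1 | 0
  44 | 0101110111101110001110 | 0 | 0
  45 | 1011101111011100011100 | 1 | 1
  46 | 0111011110111000111001 | 0 | 1
  47 | 1110111101110001110011 | 1 | 0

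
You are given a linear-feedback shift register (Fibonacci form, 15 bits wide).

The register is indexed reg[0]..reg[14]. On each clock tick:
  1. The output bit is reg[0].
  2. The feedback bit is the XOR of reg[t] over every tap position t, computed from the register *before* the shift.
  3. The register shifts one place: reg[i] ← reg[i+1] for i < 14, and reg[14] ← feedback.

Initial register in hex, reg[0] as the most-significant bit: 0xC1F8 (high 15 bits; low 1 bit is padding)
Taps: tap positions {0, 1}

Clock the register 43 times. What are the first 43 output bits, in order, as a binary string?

tick  register→output (feedback)
  0  110000011111100→1 (0)
  1  100000111111000→1 (1)
  2  000001111110001→0 (0)
  3  000011111100010→0 (0)
  4  000111111000100→0 (0)
  5  001111110001000→0 (0)
  6  011111100010000→0 (1)
  7  111111000100001→1 (0)
  8  111110001000010→1 (0)
  9  111100010000100→1 (0)
 10  111000100001000→1 (0)
 11  110001000010000→1 (0)
 12  100010000100000→1 (1)
 13  000100001000001→0 (0)
 14  001000010000010→0 (0)
 15  010000100000100→0 (1)
 16  100001000001001→1 (1)
 17  000010000010011→0 (0)
 18  000100000100110→0 (0)
 19  001000001001100→0 (0)
 20  010000010011000→0 (1)
 21  100000100110001→1 (1)
 22  000001001100011→0 (0)
 23  000010011000110→0 (0)
 24  000100110001100→0 (0)
 25  001001100011000→0 (0)
 26  010011000110000→0 (1)
 27  100110001100001→1 (1)
 28  001100011000011→0 (0)
 29  011000110000110→0 (1)
 30  110001100001101→1 (0)
 31  100011000011010→1 (1)
 32  000110000110101→0 (0)
 33  001100001101010→0 (0)
 34  011000011010100→0 (1)
 35  110000110101001→1 (0)
 36  100001101010010→1 (1)
 37  000011010100101→0 (0)
 38  000110101001010→0 (0)
 39  001101010010100→0 (0)
 40  011010100101000→0 (1)
 41  110101001010001→1 (0)
 42  101010010100010→1 (1)

1100000111111000100001000001001100011000011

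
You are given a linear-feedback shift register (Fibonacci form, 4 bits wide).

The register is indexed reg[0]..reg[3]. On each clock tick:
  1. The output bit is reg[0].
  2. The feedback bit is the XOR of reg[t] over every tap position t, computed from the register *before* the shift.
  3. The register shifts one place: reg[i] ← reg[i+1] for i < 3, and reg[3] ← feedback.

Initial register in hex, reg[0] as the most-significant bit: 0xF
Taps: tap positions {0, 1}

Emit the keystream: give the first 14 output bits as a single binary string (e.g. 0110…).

k : reg_k → out_k, fb_k
0: 1111 → 1, fb=0
1: 1110 → 1, fb=0
2: 1100 → 1, fb=0
3: 1000 → 1, fb=1
4: 0001 → 0, fb=0
5: 0010 → 0, fb=0
6: 0100 → 0, fb=1
7: 1001 → 1, fb=1
8: 0011 → 0, fb=0
9: 0110 → 0, fb=1
10: 1101 → 1, fb=0
11: 1010 → 1, fb=1
12: 0101 → 0, fb=1
13: 1011 → 1, fb=1

11110001001101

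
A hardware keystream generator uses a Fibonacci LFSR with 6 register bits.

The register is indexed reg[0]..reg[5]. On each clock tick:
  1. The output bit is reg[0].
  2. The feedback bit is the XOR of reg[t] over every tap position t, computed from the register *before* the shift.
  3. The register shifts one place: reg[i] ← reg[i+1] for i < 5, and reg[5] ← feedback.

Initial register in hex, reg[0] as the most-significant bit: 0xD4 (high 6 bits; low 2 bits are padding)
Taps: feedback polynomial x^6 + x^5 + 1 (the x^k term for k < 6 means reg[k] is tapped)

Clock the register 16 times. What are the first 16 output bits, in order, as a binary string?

1101010110011011

step | reg (before) | out | fb
   0 | 110101 | 1 | 0
   1 | 101010 | 1 | 1
   2 | 010101 | 0 | 1
   3 | 101011 | 1 | 0
   4 | 010110 | 0 | 0
   5 | 101100 | 1 | 1
   6 | 011001 | 0 | 1
   7 | 110011 | 1 | 0
   8 | 100110 | 1 | 1
   9 | 001101 | 0 | 1
  10 | 011011 | 0 | 1
  11 | 110111 | 1 | 0
  12 | 101110 | 1 | 1
  13 | 011101 | 0 | 1
  14 | 111011 | 1 | 0
  15 | 110110 | 1 | 1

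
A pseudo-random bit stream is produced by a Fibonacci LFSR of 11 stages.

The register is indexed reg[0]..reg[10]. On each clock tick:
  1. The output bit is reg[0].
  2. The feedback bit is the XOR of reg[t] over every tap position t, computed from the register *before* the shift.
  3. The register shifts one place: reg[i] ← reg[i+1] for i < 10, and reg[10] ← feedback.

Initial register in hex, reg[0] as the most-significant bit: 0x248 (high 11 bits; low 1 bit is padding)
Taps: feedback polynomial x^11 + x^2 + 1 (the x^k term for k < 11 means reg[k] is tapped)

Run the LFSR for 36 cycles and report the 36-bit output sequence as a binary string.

tick  register→output (feedback)
  0  00100100100→0 (1)
  1  01001001001→0 (0)
  2  10010010010→1 (1)
  3  00100100101→0 (1)
  4  01001001011→0 (0)
  5  10010010110→1 (1)
  6  00100101101→0 (1)
  7  01001011011→0 (0)
  8  10010110110→1 (1)
  9  00101101101→0 (1)
 10  01011011011→0 (0)
 11  10110110110→1 (0)
 12  01101101100→0 (1)
 13  11011011001→1 (1)
 14  10110110011→1 (0)
 15  01101100110→0 (1)
 16  11011001101→1 (1)
 17  10110011011→1 (0)
 18  01100110110→0 (1)
 19  11001101101→1 (1)
 20  10011011011→1 (1)
 21  00110110111→0 (1)
 22  01101101111→0 (1)
 23  11011011111→1 (1)
 24  10110111111→1 (0)
 25  01101111110→0 (1)
 26  11011111101→1 (1)
 27  10111111011→1 (0)
 28  01111110110→0 (1)
 29  11111101101→1 (0)
 30  11111011010→1 (0)
 31  11110110100→1 (0)
 32  11101101000→1 (0)
 33  11011010000→1 (1)
 34  10110100001→1 (0)
 35  01101000010→0 (1)

001001001001011011011001101101111110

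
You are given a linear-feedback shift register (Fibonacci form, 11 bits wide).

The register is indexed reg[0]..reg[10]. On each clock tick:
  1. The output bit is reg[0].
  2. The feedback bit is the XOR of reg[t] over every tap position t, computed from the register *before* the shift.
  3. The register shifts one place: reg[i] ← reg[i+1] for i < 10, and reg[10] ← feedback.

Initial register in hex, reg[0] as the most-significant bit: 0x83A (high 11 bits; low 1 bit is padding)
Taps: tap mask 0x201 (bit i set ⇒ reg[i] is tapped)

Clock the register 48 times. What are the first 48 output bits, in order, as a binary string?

100000111011111110010011001111010010110010000100

k : reg_k → out_k, fb_k
0: 10000011101 → 1, fb=1
1: 00000111011 → 0, fb=1
2: 00001110111 → 0, fb=1
3: 00011101111 → 0, fb=1
4: 00111011111 → 0, fb=1
5: 01110111111 → 0, fb=1
6: 11101111111 → 1, fb=0
7: 11011111110 → 1, fb=0
8: 10111111100 → 1, fb=1
9: 01111111001 → 0, fb=0
10: 11111110010 → 1, fb=0
11: 11111100100 → 1, fb=1
12: 11111001001 → 1, fb=1
13: 11110010011 → 1, fb=0
14: 11100100110 → 1, fb=0
15: 11001001100 → 1, fb=1
16: 10010011001 → 1, fb=1
17: 00100110011 → 0, fb=1
18: 01001100111 → 0, fb=1
19: 10011001111 → 1, fb=0
20: 00110011110 → 0, fb=1
21: 01100111101 → 0, fb=0
22: 11001111010 → 1, fb=0
23: 10011110100 → 1, fb=1
24: 00111101001 → 0, fb=0
25: 01111010010 → 0, fb=1
26: 11110100101 → 1, fb=1
27: 11101001011 → 1, fb=0
28: 11010010110 → 1, fb=0
29: 10100101100 → 1, fb=1
30: 01001011001 → 0, fb=0
31: 10010110010 → 1, fb=0
32: 00101100100 → 0, fb=0
33: 01011001000 → 0, fb=0
34: 10110010000 → 1, fb=1
35: 01100100001 → 0, fb=0
36: 11001000010 → 1, fb=0
37: 10010000100 → 1, fb=1
38: 00100001001 → 0, fb=0
39: 01000010010 → 0, fb=1
40: 10000100101 → 1, fb=1
41: 00001001011 → 0, fb=1
42: 00010010111 → 0, fb=1
43: 00100101111 → 0, fb=1
44: 01001011111 → 0, fb=1
45: 10010111111 → 1, fb=0
46: 00101111110 → 0, fb=1
47: 01011111101 → 0, fb=0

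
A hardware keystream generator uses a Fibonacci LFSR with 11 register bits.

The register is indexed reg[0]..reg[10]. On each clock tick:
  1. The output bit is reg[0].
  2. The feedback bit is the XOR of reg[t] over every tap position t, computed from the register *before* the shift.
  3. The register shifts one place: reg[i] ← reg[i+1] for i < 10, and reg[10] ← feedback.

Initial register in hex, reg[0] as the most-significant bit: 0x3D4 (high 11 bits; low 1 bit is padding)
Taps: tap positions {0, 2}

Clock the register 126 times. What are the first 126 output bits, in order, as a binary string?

001111010101100100000111101000110010010111110110010001011110101001001000011011010011101100111010111110100010001001010101011000

step | reg (before) | out | fb
   0 | 00111101010 | 0 | 1
   1 | 01111010101 | 0 | 1
   2 | 11110101011 | 1 | 0
   3 | 11101010110 | 1 | 0
   4 | 11010101100 | 1 | 1
   5 | 10101011001 | 1 | 0
   6 | 01010110010 | 0 | 0
   7 | 10101100100 | 1 | 0
   8 | 01011001000 | 0 | 0
   9 | 10110010000 | 1 | 0
  10 | 01100100000 | 0 | 1
  11 | 11001000001 | 1 | 1
  12 | 10010000011 | 1 | 1
  13 | 00100000111 | 0 | 1
  14 | 01000001111 | 0 | 0
  15 | 10000011110 | 1 | 1
  16 | 00000111101 | 0 | 0
  17 | 00001111010 | 0 | 0
  18 | 00011110100 | 0 | 0
  19 | 00111101000 | 0 | 1
  20 | 01111010001 | 0 | 1
  21 | 11110100011 | 1 | 0
  22 | 11101000110 | 1 | 0
  23 | 11010001100 | 1 | 1
  24 | 10100011001 | 1 | 0
  25 | 01000110010 | 0 | 0
  26 | 10001100100 | 1 | 1
  27 | 00011001001 | 0 | 0
  28 | 00110010010 | 0 | 1
  29 | 01100100101 | 0 | 1
  30 | 11001001011 | 1 | 1
  31 | 10010010111 | 1 | 1
  32 | 00100101111 | 0 | 1
  33 | 01001011111 | 0 | 0
  34 | 10010111110 | 1 | 1
  35 | 00101111101 | 0 | 1
  36 | 01011111011 | 0 | 0
  37 | 10111110110 | 1 | 0
  38 | 01111101100 | 0 | 1
  39 | 11111011001 | 1 | 0
  40 | 11110110010 | 1 | 0
  41 | 11101100100 | 1 | 0
  42 | 11011001000 | 1 | 1
  43 | 10110010001 | 1 | 0
  44 | 01100100010 | 0 | 1
  45 | 11001000101 | 1 | 1
  46 | 10010001011 | 1 | 1
  47 | 00100010111 | 0 | 1
  48 | 01000101111 | 0 | 0
  49 | 10001011110 | 1 | 1
  50 | 00010111101 | 0 | 0
  51 | 00101111010 | 0 | 1
  52 | 01011110101 | 0 | 0
  53 | 10111101010 | 1 | 0
  54 | 01111010100 | 0 | 1
  55 | 11110101001 | 1 | 0
  56 | 11101010010 | 1 | 0
  57 | 11010100100 | 1 | 1
  58 | 10101001001 | 1 | 0
  59 | 01010010010 | 0 | 0
  60 | 10100100100 | 1 | 0
  61 | 01001001000 | 0 | 0
  62 | 10010010000 | 1 | 1
  63 | 00100100001 | 0 | 1
  64 | 01001000011 | 0 | 0
  65 | 10010000110 | 1 | 1
  66 | 00100001101 | 0 | 1
  67 | 01000011011 | 0 | 0
  68 | 10000110110 | 1 | 1
  69 | 00001101101 | 0 | 0
  70 | 00011011010 | 0 | 0
  71 | 00110110100 | 0 | 1
  72 | 01101101001 | 0 | 1
  73 | 11011010011 | 1 | 1
  74 | 10110100111 | 1 | 0
  75 | 01101001110 | 0 | 1
  76 | 11010011101 | 1 | 1
  77 | 10100111011 | 1 | 0
  78 | 01001110110 | 0 | 0
  79 | 10011101100 | 1 | 1
  80 | 00111011001 | 0 | 1
  81 | 01110110011 | 0 | 1
  82 | 11101100111 | 1 | 0
  83 | 11011001110 | 1 | 1
  84 | 10110011101 | 1 | 0
  85 | 01100111010 | 0 | 1
  86 | 11001110101 | 1 | 1
  87 | 10011101011 | 1 | 1
  88 | 00111010111 | 0 | 1
  89 | 01110101111 | 0 | 1
  90 | 11101011111 | 1 | 0
  91 | 11010111110 | 1 | 1
  92 | 10101111101 | 1 | 0
  93 | 01011111010 | 0 | 0
  94 | 10111110100 | 1 | 0
  95 | 01111101000 | 0 | 1
  96 | 11111010001 | 1 | 0
  97 | 11110100010 | 1 | 0
  98 | 11101000100 | 1 | 0
  99 | 11010001000 | 1 | 1
 100 | 10100010001 | 1 | 0
 101 | 01000100010 | 0 | 0
 102 | 10001000100 | 1 | 1
 103 | 00010001001 | 0 | 0
 104 | 00100010010 | 0 | 1
 105 | 01000100101 | 0 | 0
 106 | 10001001010 | 1 | 1
 107 | 00010010101 | 0 | 0
 108 | 00100101010 | 0 | 1
 109 | 01001010101 | 0 | 0
 110 | 10010101010 | 1 | 1
 111 | 00101010101 | 0 | 1
 112 | 01010101011 | 0 | 0
 113 | 10101010110 | 1 | 0
 114 | 01010101100 | 0 | 0
 115 | 10101011000 | 1 | 0
 116 | 01010110000 | 0 | 0
 117 | 10101100000 | 1 | 0
 118 | 01011000000 | 0 | 0
 119 | 10110000000 | 1 | 0
 120 | 01100000000 | 0 | 1
 121 | 11000000001 | 1 | 1
 122 | 10000000011 | 1 | 1
 123 | 00000000111 | 0 | 0
 124 | 00000001110 | 0 | 0
 125 | 00000011100 | 0 | 0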